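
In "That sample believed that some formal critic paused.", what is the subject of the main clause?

that sample

The subject of the main clause is the NP immediately before the verb "believed": "that sample".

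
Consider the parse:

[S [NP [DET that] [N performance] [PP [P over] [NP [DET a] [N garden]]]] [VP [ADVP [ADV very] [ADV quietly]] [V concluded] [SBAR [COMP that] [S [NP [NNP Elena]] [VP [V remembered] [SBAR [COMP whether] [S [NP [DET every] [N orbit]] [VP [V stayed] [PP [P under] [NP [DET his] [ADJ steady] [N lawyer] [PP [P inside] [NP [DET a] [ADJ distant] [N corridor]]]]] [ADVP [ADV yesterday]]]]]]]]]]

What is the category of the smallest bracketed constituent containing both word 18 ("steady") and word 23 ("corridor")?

NP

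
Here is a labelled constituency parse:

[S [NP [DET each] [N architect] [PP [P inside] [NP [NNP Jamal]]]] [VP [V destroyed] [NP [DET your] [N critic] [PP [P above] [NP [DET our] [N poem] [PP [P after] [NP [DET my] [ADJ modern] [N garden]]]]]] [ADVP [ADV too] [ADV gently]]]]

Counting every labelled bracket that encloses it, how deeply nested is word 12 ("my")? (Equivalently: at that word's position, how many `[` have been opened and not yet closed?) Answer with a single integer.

8

Counting open brackets not yet closed at "my": [S [VP [NP [PP [NP [PP [NP [DET = 8.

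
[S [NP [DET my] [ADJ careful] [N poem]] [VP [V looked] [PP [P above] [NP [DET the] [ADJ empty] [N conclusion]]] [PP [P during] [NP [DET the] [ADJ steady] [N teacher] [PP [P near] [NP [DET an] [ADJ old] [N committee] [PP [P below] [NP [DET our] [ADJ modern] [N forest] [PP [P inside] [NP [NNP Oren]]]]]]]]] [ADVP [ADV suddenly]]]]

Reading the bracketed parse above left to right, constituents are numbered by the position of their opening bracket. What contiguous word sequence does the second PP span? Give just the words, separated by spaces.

In left-to-right order the PP constituents are "above the empty conclusion"; "during the steady teacher near an old committee below our modern forest inside Oren"; "near an old committee below our modern forest inside Oren"; "below our modern forest inside Oren"; "inside Oren". Number 2 is "during the steady teacher near an old committee below our modern forest inside Oren".

during the steady teacher near an old committee below our modern forest inside Oren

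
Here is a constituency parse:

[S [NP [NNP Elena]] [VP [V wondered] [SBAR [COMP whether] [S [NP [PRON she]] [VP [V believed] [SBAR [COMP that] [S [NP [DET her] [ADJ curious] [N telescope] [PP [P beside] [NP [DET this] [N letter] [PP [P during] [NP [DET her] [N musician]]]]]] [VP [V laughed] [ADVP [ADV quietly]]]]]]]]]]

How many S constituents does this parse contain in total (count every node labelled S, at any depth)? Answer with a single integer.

The S constituents are: [S Elena wondered whether she believed that her curious telescope beside this letter during her musician laughed quietly]; [S she believed that her curious telescope beside this letter during her musician laughed quietly]; [S her curious telescope beside this letter during her musician laughed quietly]. Total: 3.

3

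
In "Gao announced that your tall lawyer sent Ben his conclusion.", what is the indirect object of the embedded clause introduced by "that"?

"sent" heads the VP of the embedded clause introduced by "that", and "Ben" is its indirect object.

Ben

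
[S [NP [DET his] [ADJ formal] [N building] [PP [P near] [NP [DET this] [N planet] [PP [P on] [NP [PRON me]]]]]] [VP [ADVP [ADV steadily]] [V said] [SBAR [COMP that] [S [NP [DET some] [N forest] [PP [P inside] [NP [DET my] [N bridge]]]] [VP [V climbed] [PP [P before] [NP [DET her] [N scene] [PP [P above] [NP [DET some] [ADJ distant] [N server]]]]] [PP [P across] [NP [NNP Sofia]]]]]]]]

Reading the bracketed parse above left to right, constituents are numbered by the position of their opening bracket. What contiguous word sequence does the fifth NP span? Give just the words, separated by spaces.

my bridge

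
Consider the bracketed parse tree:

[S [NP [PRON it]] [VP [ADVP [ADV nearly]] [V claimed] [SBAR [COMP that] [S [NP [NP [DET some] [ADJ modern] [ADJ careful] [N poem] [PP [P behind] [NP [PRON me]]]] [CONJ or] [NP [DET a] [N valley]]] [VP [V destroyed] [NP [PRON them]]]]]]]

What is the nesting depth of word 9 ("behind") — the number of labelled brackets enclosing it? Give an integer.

8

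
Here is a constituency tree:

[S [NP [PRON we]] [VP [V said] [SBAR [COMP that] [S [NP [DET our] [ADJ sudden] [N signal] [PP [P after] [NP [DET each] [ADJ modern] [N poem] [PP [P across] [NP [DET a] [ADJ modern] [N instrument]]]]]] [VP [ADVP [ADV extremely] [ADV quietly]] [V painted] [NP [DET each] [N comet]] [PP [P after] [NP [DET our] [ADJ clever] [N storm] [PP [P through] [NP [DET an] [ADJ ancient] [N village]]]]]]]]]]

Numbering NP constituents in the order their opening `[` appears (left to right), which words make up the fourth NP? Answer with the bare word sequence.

a modern instrument

In left-to-right order the NP constituents are "we"; "our sudden signal after each modern poem across a modern instrument"; "each modern poem across a modern instrument"; "a modern instrument"; "each comet"; "our clever storm through an ancient village"; "an ancient village". Number 4 is "a modern instrument".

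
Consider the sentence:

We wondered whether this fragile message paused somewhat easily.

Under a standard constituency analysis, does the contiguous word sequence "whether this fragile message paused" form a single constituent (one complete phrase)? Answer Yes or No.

"whether" belongs to the complementizer "whether" while "paused" belongs to the clause "this fragile message paused somewhat easily"; a span that runs across that boundary is not a single phrase.

No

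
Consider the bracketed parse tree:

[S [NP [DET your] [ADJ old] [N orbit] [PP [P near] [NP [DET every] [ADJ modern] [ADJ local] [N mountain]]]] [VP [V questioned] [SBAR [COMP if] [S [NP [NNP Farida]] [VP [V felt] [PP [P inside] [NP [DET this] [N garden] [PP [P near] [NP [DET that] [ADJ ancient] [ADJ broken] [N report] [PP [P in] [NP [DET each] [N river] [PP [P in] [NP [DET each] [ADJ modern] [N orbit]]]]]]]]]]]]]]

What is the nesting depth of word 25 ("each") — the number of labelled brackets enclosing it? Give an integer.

Path from the root down to the word: S → VP → SBAR → S → VP → PP → NP → PP → NP → PP → NP → PP → NP → DET. That is 14 enclosing brackets.

14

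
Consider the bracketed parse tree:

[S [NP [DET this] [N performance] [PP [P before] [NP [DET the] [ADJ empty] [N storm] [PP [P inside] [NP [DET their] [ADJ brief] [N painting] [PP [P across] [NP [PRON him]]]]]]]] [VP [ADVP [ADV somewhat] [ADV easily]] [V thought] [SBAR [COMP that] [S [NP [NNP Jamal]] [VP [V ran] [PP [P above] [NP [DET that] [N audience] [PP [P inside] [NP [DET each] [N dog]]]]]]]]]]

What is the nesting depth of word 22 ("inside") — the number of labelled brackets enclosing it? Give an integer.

Path from the root down to the word: S → VP → SBAR → S → VP → PP → NP → PP → P. That is 9 enclosing brackets.

9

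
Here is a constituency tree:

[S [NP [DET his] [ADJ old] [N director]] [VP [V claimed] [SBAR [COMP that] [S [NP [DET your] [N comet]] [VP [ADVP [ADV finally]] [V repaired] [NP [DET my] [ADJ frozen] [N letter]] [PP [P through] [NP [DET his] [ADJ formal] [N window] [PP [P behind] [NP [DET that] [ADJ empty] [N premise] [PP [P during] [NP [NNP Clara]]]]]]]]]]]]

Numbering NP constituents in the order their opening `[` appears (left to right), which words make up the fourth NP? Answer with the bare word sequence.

his formal window behind that empty premise during Clara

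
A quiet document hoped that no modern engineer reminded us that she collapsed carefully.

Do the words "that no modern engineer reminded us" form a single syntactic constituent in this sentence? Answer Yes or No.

The sequence begins inside the complementizer "that" and ends inside the clause "no modern engineer reminded us that she collapsed carefully"; it crosses a phrase boundary, so no single node in the tree spans exactly those words.

No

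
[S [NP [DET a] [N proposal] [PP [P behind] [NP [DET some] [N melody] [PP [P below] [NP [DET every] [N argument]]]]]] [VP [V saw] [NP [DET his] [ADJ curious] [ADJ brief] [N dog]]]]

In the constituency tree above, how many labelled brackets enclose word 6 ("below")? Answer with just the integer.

Path from the root down to the word: S → NP → PP → NP → PP → P. That is 6 enclosing brackets.

6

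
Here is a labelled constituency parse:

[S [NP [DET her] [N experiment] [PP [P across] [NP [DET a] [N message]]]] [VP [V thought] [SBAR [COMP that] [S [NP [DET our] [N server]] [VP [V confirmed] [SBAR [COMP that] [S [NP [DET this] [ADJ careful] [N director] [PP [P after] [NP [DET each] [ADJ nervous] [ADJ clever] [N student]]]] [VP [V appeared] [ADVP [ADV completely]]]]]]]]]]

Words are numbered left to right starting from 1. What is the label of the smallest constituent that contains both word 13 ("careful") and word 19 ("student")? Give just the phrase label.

NP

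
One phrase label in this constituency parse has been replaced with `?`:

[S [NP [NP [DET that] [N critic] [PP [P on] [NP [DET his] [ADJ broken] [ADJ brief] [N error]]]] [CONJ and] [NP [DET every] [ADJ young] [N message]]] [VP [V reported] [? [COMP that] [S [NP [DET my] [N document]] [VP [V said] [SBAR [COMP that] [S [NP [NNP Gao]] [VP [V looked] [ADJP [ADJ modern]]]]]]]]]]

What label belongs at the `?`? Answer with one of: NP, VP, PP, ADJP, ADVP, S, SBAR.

SBAR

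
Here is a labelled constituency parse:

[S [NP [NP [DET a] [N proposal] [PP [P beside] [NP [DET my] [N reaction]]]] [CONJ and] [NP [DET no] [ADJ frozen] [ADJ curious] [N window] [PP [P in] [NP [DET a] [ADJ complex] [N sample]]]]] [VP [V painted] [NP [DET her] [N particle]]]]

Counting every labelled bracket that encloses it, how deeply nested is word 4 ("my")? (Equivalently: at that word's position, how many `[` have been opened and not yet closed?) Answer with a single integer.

The word sits inside DET, which is inside NP, inside PP, inside NP, inside NP, inside S — 6 brackets in all.

6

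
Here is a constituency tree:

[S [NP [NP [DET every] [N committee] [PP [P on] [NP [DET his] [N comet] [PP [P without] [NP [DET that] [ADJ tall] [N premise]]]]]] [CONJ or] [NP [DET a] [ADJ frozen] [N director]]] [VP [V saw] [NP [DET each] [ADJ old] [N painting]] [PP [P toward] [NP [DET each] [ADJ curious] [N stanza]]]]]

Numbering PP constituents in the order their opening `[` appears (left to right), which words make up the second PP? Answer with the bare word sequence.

The PP opening brackets appear, in order, over: "on his comet without that tall premise"; "without that tall premise"; "toward each curious stanza". The second one spans "without that tall premise".

without that tall premise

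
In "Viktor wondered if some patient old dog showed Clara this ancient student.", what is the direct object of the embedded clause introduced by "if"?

this ancient student

"showed" heads the VP of the embedded clause introduced by "if", and "this ancient student" is its direct object.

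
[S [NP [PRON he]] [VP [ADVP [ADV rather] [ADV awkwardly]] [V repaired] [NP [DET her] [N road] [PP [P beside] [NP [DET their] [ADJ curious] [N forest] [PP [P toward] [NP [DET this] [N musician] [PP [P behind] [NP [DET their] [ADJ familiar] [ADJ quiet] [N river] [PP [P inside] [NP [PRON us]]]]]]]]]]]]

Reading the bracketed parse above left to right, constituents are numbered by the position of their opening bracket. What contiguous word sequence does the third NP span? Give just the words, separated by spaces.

The NP opening brackets appear, in order, over: "he"; "her road beside their curious forest toward this musician behind their familiar quiet river inside us"; "their curious forest toward this musician behind their familiar quiet river inside us"; "this musician behind their familiar quiet river inside us"; "their familiar quiet river inside us"; "us". The third one spans "their curious forest toward this musician behind their familiar quiet river inside us".

their curious forest toward this musician behind their familiar quiet river inside us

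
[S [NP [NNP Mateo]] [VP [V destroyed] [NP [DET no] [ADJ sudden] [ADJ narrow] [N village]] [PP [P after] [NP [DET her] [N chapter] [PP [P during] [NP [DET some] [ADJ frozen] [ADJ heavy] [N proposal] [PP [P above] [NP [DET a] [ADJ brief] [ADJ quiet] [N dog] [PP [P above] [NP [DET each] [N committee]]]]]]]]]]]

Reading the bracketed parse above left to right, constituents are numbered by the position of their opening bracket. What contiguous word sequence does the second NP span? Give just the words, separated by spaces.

The NP opening brackets appear, in order, over: "Mateo"; "no sudden narrow village"; "her chapter during some frozen heavy proposal above a brief quiet dog above each committee"; "some frozen heavy proposal above a brief quiet dog above each committee"; "a brief quiet dog above each committee"; "each committee". The second one spans "no sudden narrow village".

no sudden narrow village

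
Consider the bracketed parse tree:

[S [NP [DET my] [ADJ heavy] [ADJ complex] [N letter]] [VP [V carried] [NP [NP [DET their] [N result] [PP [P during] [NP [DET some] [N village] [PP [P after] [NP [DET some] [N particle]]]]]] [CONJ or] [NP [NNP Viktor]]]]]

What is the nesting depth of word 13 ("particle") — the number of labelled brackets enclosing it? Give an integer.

9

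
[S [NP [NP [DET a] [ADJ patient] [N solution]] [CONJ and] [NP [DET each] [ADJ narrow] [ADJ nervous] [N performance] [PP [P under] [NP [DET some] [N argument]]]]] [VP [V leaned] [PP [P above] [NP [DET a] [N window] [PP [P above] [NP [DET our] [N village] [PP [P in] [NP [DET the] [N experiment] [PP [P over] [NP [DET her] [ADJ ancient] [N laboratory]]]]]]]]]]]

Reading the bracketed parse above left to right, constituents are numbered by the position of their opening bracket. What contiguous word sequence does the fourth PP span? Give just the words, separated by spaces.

Opening `[PP` markers occur at word positions 9, 13, 16, 19, 22; the fourth of these opens the constituent [PP in the experiment over her ancient laboratory].

in the experiment over her ancient laboratory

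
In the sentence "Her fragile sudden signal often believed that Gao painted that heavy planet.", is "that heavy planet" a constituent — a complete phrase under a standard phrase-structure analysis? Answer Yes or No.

"that heavy planet" is exactly the noun phrase [NP that heavy planet], a complete constituent.

Yes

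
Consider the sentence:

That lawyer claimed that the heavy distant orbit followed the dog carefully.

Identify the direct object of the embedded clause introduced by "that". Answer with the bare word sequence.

The verb of the embedded clause introduced by "that" is "followed"; its direct object is the NP "the dog".

the dog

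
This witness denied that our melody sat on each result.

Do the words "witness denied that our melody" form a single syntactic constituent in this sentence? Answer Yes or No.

The smallest constituent containing the whole sequence is the clause [S this witness denied that our melody sat on each result], but the sequence is only part of it — it straddles the boundary between noun phrase "this witness" and verb phrase "denied that our melody sat on each result".

No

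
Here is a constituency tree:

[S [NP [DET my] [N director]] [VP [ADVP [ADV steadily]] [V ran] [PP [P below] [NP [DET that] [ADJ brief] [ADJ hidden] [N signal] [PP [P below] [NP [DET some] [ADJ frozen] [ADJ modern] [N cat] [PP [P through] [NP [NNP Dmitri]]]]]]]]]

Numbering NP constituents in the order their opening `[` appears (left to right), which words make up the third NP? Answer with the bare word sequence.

some frozen modern cat through Dmitri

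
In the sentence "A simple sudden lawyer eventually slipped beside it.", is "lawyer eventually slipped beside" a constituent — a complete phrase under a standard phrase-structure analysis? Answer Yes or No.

No

The sequence begins inside the noun phrase "a simple sudden lawyer" and ends inside the verb phrase "eventually slipped beside it"; it crosses a phrase boundary, so no single node in the tree spans exactly those words.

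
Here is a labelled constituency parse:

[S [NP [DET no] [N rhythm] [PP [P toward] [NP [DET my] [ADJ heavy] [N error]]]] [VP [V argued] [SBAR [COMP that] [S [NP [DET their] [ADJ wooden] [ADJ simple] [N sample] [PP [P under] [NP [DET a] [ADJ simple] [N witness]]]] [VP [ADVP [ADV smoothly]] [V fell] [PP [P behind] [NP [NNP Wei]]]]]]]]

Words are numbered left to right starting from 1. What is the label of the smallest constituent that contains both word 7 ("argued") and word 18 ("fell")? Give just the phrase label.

VP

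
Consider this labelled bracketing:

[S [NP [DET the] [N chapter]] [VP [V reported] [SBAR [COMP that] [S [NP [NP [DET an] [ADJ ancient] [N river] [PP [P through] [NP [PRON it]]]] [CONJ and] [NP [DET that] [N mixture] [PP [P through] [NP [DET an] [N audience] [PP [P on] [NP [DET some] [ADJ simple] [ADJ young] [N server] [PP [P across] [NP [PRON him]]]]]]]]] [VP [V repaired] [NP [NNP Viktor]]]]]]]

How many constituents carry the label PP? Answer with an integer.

Listing each PP by its span: [PP through it]; [PP through an audience on some simple young server across him]; [PP on some simple young server across him]; [PP across him] — that makes 4.

4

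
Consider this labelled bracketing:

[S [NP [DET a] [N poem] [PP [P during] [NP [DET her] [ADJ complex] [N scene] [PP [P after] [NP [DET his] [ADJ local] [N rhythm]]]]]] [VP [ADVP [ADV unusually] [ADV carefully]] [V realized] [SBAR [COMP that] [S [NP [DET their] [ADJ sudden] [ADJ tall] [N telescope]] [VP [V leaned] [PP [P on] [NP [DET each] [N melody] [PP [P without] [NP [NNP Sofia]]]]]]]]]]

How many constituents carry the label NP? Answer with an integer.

Listing each NP by its span: [NP a poem during her complex scene after his local rhythm]; [NP her complex scene after his local rhythm]; [NP his local rhythm]; [NP their sudden tall telescope]; [NP each melody without Sofia]; [NP Sofia] — that makes 6.

6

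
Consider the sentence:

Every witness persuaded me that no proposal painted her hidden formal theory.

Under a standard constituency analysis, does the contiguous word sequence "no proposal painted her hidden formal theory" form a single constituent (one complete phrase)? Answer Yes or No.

The sequence corresponds to a single S node — the clause "no proposal painted her hidden formal theory".

Yes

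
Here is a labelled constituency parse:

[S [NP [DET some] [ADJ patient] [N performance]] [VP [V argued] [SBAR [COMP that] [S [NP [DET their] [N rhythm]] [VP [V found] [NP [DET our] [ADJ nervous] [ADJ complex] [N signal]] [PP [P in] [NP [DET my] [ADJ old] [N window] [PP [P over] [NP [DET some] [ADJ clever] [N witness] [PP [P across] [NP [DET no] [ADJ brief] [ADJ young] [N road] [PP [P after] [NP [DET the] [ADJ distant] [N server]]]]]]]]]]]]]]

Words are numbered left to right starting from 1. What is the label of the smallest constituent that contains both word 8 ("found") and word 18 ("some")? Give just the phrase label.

VP

Word 8 lies under S → VP → SBAR → S → VP → V; word 18 lies under S → VP → SBAR → S → VP → PP → NP → PP → NP → DET. The lowest shared node is the VP.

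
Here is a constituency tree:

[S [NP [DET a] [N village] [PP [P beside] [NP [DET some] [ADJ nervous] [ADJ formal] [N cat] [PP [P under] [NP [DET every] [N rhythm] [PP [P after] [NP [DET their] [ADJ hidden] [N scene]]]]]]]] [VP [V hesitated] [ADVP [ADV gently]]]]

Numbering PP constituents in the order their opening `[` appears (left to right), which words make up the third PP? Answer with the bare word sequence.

after their hidden scene

In left-to-right order the PP constituents are "beside some nervous formal cat under every rhythm after their hidden scene"; "under every rhythm after their hidden scene"; "after their hidden scene". Number 3 is "after their hidden scene".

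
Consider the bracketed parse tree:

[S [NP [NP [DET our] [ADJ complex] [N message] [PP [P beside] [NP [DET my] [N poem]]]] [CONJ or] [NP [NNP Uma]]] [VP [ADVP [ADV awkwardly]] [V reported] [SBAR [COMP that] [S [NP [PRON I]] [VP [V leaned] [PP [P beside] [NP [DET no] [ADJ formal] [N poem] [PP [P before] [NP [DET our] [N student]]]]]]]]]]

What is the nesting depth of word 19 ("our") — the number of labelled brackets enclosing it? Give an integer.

10

Path from the root down to the word: S → VP → SBAR → S → VP → PP → NP → PP → NP → DET. That is 10 enclosing brackets.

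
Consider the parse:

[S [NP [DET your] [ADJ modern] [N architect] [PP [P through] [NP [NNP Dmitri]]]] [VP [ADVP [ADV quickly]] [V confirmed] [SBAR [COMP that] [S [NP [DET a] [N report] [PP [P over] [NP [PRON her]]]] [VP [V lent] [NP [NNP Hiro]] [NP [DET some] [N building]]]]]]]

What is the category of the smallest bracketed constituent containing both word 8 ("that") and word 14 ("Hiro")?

SBAR

Word 8 lies under S → VP → SBAR → COMP; word 14 lies under S → VP → SBAR → S → VP → NP → NNP. The lowest shared node is the SBAR.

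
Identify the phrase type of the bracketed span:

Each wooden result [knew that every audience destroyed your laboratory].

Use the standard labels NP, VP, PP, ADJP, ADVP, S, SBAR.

The bracketed span "knew that every audience destroyed your laboratory" is headed by "knew", making it a verb phrase (VP).

VP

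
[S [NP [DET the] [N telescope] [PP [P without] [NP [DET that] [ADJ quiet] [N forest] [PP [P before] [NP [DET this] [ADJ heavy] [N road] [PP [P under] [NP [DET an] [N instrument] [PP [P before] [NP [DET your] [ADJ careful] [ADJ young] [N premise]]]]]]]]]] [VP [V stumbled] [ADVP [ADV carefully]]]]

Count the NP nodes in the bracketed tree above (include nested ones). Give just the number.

Listing each NP by its span: [NP the telescope without that quiet forest before this heavy road under an instrument before your careful young premise]; [NP that quiet forest before this heavy road under an instrument before your careful young premise]; [NP this heavy road under an instrument before your careful young premise]; [NP an instrument before your careful young premise]; [NP your careful young premise] — that makes 5.

5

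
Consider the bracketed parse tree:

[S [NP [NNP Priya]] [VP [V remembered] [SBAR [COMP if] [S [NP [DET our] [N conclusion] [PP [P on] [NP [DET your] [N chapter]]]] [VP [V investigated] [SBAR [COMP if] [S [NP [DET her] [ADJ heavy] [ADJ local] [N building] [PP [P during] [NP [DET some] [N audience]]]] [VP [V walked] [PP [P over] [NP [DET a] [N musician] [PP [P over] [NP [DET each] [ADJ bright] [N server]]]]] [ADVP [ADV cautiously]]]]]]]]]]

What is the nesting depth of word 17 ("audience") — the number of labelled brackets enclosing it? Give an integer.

11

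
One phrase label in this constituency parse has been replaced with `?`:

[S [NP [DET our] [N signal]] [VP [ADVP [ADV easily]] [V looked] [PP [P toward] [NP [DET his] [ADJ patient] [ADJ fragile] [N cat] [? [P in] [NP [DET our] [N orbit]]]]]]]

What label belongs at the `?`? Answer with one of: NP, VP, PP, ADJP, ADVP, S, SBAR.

Looking at what the `?` directly dominates — P 'in', NP — this is a prepositional phrase (PP).

PP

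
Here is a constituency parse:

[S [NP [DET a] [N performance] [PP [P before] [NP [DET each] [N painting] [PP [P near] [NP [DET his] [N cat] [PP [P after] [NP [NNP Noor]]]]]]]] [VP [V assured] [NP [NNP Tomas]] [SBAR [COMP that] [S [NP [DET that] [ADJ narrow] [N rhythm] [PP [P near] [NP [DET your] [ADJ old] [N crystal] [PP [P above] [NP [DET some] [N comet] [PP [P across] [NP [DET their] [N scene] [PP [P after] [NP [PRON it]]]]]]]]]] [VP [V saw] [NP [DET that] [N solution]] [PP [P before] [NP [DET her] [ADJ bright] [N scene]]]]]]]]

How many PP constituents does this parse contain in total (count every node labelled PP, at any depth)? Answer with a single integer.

Scanning left to right, an opening `[PP` appears at word positions 3, 6, 9, 17, 21, 24, 27, 32 — 8 in total.

8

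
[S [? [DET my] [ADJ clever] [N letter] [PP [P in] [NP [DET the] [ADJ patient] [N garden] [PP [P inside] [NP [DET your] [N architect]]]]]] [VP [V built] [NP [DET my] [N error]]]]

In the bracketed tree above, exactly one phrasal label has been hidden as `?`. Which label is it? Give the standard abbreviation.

Looking at what the `?` directly dominates — DET 'my', ADJ 'clever', N 'letter', PP — this is a noun phrase (NP).

NP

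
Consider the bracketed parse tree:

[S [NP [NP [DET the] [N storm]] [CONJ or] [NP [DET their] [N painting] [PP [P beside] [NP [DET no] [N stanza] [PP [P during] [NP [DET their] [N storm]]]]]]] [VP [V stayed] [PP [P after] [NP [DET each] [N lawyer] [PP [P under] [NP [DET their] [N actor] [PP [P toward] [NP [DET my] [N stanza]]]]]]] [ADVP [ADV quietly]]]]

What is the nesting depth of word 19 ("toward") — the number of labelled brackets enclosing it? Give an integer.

Counting open brackets not yet closed at "toward": [S [VP [PP [NP [PP [NP [PP [P = 8.

8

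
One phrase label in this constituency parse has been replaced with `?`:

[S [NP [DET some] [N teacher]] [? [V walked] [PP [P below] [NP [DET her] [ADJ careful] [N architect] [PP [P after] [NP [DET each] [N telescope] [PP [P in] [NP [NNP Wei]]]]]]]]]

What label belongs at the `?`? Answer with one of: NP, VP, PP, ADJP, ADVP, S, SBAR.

The `?` node immediately contains: V 'walked', PP. That is the internal structure of a verb phrase, so the label is VP.

VP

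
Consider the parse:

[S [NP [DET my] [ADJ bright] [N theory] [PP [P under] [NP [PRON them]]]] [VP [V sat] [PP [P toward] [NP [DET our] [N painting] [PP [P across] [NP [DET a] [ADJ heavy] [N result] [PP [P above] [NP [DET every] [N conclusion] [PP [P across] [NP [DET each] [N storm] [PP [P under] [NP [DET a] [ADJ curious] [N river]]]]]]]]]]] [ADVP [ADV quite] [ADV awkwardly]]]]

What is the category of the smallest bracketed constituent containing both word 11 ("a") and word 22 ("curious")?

NP

The smallest bracket enclosing both words is [NP a heavy result above every conclusion across each storm under a curious river], so the label is NP.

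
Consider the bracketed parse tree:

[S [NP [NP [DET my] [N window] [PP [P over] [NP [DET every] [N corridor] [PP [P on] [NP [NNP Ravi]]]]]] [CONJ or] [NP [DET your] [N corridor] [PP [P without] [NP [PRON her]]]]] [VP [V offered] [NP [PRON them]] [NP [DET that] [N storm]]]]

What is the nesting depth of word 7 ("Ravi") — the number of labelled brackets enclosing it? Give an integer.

8

The word sits inside NNP, which is inside NP, inside PP, inside NP, inside PP, inside NP, inside NP, inside S — 8 brackets in all.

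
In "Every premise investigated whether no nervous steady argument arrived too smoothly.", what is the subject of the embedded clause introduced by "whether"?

In the embedded clause introduced by "whether" the verb is "arrived"; the NP preceding it, "no nervous steady argument", is the subject.

no nervous steady argument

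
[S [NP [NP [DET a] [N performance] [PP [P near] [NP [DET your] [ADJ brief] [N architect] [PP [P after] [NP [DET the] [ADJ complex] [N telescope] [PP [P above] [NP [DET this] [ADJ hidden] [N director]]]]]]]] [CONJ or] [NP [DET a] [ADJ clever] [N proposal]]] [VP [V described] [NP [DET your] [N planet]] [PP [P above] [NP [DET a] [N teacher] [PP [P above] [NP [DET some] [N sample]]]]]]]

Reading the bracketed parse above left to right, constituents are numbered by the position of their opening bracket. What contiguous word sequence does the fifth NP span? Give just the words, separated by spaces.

Opening `[NP` markers occur at word positions 1, 1, 4, 8, 12, 16, 20, 23, 26; the fifth of these opens the constituent [NP this hidden director].

this hidden director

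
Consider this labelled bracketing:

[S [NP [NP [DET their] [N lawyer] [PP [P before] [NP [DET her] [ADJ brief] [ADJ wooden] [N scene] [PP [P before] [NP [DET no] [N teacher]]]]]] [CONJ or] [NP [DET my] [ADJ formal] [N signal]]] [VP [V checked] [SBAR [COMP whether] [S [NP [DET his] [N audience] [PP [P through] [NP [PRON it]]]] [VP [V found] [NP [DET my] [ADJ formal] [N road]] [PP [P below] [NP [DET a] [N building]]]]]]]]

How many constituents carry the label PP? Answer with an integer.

The PP constituents are: [PP before her brief wooden scene before no teacher]; [PP before no teacher]; [PP through it]; [PP below a building]. Total: 4.

4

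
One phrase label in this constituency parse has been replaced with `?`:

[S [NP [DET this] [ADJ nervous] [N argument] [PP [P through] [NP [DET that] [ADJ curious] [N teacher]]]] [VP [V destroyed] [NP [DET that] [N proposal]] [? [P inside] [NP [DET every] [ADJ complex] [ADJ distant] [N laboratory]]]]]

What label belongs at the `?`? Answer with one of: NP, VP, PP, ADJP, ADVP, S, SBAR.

Looking at what the `?` directly dominates — P 'inside', NP — this is a prepositional phrase (PP).

PP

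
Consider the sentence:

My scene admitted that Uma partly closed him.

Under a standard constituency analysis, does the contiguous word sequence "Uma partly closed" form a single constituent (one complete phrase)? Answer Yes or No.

No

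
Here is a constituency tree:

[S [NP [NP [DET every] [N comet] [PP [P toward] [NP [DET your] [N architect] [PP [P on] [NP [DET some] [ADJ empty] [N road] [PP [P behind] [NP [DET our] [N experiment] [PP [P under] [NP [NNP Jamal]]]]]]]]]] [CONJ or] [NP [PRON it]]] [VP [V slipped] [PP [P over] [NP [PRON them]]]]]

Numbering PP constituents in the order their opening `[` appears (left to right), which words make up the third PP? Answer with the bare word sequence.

behind our experiment under Jamal

The PP opening brackets appear, in order, over: "toward your architect on some empty road behind our experiment under Jamal"; "on some empty road behind our experiment under Jamal"; "behind our experiment under Jamal"; "under Jamal"; "over them". The third one spans "behind our experiment under Jamal".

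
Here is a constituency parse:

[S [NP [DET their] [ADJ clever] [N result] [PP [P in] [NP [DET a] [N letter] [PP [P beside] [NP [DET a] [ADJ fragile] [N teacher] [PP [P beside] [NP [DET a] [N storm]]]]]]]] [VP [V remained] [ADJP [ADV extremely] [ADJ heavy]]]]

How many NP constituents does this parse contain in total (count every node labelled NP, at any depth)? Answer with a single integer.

4

Listing each NP by its span: [NP their clever result in a letter beside a fragile teacher beside a storm]; [NP a letter beside a fragile teacher beside a storm]; [NP a fragile teacher beside a storm]; [NP a storm] — that makes 4.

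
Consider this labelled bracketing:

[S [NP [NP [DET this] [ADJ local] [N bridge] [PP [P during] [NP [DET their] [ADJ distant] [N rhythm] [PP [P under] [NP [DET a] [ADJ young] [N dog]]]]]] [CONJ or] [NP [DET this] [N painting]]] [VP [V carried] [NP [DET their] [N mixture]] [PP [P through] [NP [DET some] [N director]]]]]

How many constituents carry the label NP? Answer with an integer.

7

Listing each NP by its span: [NP this local bridge during their distant rhythm under a young dog or this painting]; [NP this local bridge during their distant rhythm under a young dog]; [NP their distant rhythm under a young dog]; [NP a young dog]; [NP this painting]; [NP their mixture] … — that makes 7.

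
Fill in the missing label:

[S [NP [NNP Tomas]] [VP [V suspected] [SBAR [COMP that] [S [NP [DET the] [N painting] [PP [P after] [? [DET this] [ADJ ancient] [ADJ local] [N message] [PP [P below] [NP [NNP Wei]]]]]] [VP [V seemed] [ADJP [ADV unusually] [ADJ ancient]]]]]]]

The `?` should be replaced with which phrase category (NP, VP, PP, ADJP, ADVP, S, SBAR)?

A constituent whose immediate children are DET 'this', ADJ 'ancient', ADJ 'local', N 'message', PP is a noun phrase: NP.

NP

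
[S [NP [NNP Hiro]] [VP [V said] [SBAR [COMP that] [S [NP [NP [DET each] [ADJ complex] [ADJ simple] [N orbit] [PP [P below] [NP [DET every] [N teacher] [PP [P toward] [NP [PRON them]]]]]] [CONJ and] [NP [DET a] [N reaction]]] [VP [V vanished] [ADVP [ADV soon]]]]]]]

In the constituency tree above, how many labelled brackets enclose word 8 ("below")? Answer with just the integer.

8

Counting open brackets not yet closed at "below": [S [VP [SBAR [S [NP [NP [PP [P = 8.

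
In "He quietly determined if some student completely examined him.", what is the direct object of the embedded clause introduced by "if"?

him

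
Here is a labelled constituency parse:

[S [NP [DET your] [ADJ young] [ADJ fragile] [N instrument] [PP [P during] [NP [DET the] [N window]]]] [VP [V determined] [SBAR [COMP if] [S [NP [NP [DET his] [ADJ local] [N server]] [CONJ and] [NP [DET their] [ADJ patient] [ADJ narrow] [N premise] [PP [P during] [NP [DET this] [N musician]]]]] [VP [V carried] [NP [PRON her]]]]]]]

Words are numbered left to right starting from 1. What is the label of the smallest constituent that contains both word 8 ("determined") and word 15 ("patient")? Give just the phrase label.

VP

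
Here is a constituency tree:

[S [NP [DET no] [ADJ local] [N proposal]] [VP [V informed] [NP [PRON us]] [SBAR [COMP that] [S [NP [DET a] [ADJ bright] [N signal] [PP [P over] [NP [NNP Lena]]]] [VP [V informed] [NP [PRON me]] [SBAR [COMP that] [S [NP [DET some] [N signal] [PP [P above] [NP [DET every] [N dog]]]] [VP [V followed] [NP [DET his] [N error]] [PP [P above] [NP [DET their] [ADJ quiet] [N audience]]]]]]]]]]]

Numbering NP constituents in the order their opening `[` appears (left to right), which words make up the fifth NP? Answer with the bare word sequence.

me

Opening `[NP` markers occur at word positions 1, 5, 7, 11, 13, 15, 18, 21, 24; the fifth of these opens the constituent [NP me].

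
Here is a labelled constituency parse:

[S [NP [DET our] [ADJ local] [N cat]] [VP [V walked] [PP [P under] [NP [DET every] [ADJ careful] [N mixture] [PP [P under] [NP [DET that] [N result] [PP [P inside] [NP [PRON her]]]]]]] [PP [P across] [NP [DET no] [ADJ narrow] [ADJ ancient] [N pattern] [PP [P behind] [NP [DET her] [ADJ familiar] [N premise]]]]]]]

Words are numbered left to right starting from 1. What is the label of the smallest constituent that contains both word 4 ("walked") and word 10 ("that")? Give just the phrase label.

VP

Word 4 lies under S → VP → V; word 10 lies under S → VP → PP → NP → PP → NP → DET. The lowest shared node is the VP.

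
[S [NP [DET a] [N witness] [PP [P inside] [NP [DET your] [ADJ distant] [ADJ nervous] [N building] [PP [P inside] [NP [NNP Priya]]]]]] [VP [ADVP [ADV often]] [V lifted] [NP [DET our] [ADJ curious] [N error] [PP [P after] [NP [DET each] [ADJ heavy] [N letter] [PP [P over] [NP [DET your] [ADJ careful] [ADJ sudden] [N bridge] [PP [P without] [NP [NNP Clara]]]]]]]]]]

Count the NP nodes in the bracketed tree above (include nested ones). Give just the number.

7

Scanning left to right, an opening `[NP` appears at word positions 1, 4, 9, 12, 16, 20, 25 — 7 in total.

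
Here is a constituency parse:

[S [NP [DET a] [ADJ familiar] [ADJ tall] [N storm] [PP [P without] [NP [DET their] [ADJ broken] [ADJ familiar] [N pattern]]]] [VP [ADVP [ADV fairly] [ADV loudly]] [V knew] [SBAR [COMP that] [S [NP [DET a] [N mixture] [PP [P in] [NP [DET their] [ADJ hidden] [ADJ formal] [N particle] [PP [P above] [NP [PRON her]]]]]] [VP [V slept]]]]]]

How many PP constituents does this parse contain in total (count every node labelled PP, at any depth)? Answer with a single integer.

3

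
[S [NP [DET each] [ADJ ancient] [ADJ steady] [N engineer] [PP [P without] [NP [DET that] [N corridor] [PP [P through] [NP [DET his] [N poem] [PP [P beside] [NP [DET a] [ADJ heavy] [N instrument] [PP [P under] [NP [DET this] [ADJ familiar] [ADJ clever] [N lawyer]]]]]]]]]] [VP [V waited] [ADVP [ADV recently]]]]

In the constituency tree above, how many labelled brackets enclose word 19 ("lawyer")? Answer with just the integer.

11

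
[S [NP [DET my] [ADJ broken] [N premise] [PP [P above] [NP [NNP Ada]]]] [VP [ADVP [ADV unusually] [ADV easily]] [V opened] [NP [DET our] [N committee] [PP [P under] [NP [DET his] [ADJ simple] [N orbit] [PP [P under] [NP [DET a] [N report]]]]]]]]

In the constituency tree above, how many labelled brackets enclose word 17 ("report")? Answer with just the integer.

8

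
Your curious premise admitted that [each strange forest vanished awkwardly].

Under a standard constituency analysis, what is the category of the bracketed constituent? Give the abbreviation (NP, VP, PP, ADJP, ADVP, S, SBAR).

S

"vanished" is the head of the bracketed span, so the span is a clause: S.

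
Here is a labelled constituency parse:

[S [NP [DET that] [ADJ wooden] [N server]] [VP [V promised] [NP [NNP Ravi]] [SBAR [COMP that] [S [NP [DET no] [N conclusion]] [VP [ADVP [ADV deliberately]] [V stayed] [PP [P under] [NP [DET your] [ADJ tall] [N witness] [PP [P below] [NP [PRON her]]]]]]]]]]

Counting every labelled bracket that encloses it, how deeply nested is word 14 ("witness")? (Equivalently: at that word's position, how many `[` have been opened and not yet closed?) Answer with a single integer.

8

Path from the root down to the word: S → VP → SBAR → S → VP → PP → NP → N. That is 8 enclosing brackets.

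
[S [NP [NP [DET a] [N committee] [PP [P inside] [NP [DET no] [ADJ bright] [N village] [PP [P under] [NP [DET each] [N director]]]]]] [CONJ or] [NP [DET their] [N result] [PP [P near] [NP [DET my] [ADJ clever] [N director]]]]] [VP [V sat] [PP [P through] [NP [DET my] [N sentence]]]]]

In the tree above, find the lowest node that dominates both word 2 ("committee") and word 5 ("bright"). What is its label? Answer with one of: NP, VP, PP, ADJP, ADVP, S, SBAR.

NP

Word 2 lies under S → NP → NP → N; word 5 lies under S → NP → NP → PP → NP → ADJ. The lowest shared node is the NP.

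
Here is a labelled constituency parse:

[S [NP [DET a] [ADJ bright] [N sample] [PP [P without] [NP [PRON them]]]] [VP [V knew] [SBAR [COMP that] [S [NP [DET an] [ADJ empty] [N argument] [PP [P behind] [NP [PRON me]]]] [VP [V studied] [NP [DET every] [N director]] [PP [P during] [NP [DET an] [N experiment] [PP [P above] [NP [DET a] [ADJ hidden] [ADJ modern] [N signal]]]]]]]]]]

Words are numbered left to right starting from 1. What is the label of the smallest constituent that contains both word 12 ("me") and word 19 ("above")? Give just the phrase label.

S

Word 12 lies under S → VP → SBAR → S → NP → PP → NP → PRON; word 19 lies under S → VP → SBAR → S → VP → PP → NP → PP → P. The lowest shared node is the S.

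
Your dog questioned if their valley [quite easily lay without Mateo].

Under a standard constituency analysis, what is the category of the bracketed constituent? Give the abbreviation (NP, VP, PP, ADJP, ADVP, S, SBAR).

"lay" is the head of the bracketed span, so the span is a verb phrase: VP.

VP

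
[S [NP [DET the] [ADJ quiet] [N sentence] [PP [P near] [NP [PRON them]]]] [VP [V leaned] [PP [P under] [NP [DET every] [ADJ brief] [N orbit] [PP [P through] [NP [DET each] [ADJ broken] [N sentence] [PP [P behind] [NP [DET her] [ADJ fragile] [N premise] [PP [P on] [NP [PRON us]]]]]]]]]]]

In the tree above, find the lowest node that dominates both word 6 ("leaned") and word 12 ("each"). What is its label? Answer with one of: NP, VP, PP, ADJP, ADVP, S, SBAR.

VP

The smallest bracket enclosing both words is [VP leaned under every brief orbit through each broken sentence behind her fragile premise on us], so the label is VP.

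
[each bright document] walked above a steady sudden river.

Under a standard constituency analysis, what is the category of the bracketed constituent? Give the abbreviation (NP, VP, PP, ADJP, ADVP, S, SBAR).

The span is built around the noun "document" — a noun phrase (NP).

NP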